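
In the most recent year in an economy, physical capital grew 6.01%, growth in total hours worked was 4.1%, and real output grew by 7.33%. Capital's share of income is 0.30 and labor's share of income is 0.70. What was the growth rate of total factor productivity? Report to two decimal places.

2.66%

Labor's share = 1 − 0.3 = 0.7.
Physical capital: 0.3 × 6.01 = 1.803 pp.
Total hours worked: 0.7 × 4.1 = 2.87 pp.
TFP growth = 7.33 − 4.673 = 2.657%.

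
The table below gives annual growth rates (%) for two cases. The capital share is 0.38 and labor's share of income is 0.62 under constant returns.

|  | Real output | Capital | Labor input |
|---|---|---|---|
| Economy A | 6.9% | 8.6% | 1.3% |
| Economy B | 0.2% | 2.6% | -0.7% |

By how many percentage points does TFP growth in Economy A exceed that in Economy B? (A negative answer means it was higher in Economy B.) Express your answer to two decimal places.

Labor's share = 1 − 0.38 = 0.62.
Economy A: TFP = 6.9 − 3.268 − 0.806 = 2.826%.
Economy B: TFP = 0.2 − 0.988 + 0.434 = -0.354%.
Difference = 2.826 − (-0.354) = 3.18 pp.

3.18 percentage points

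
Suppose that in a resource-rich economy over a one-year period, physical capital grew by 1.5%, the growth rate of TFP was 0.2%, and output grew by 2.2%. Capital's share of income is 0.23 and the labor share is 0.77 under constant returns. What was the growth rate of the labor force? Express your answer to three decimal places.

2.149%

Labor's share = 1 − 0.23 = 0.77.
gY = gA + 0.23×1.5 + 0.77×g.
0.77×g = 2.2 − 0.2 − 0.345 = 1.655.
g = 1.655 / 0.77 = 2.14935%.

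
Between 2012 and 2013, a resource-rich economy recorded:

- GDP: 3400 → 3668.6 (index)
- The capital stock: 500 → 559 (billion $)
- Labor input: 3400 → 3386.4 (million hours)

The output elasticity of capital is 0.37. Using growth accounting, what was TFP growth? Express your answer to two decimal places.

3.79%

GDP growth = (3668.6 − 3400) / 3400 = 7.9%.
The capital stock growth = (559 − 500) / 500 = 11.8%.
Labor input growth = (3386.4 − 3400) / 3400 = -0.4%.
Labor's share = 1 − 0.37 = 0.63.
The capital stock: 0.37 × 11.8 = 4.366 pp.
Labor input: 0.63 × (-0.4) = -0.252 pp.
TFP growth = 7.9 − 4.114 = 3.786%.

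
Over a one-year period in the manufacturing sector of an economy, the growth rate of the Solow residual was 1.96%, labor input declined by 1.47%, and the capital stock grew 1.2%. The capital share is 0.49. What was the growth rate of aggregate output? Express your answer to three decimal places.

Labor's share = 1 − 0.49 = 0.51.
The capital stock: 0.49 × 1.2 = 0.588 pp.
Labor input: 0.51 × (-1.47) = -0.7497 pp.
Output growth = 1.96 + (-0.1617) = 1.7983%.

1.798%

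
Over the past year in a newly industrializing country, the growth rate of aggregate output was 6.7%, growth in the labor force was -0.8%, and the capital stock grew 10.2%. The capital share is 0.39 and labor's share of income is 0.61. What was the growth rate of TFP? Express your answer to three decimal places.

3.210%

Labor's share = 1 − 0.39 = 0.61.
The capital stock: 0.39 × 10.2 = 3.978 pp.
The labor force: 0.61 × (-0.8) = -0.488 pp.
TFP growth = 6.7 − 3.49 = 3.21%.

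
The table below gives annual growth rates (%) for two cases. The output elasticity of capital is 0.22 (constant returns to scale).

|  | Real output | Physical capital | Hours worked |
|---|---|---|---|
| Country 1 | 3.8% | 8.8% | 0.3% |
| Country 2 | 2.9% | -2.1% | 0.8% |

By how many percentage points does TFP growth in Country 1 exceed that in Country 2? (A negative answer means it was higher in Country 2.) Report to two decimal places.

-1.11 percentage points

Labor's share = 1 − 0.22 = 0.78.
Country 1: TFP = 3.8 − 1.936 − 0.234 = 1.63%.
Country 2: TFP = 2.9 + 0.462 − 0.624 = 2.738%.
Difference = 1.63 − (2.738) = -1.108 pp.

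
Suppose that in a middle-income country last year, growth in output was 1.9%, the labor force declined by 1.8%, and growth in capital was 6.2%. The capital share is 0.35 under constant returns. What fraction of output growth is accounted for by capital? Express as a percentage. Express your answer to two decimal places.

Capital contributed 0.35 × 6.2 = 2.17 pp.
Share of growth = 2.17 / 1.9 × 100 = 114.2105%.

114.21%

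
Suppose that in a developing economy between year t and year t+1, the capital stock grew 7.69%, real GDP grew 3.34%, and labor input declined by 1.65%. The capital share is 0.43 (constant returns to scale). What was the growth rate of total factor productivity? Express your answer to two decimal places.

Total factor productivity growth was 0.97%.

Labor's share = 1 − 0.43 = 0.57.
The capital stock: 0.43 × 7.69 = 3.3067 pp.
Labor input: 0.57 × (-1.65) = -0.9405 pp.
TFP growth = 3.34 − 2.3662 = 0.9738%.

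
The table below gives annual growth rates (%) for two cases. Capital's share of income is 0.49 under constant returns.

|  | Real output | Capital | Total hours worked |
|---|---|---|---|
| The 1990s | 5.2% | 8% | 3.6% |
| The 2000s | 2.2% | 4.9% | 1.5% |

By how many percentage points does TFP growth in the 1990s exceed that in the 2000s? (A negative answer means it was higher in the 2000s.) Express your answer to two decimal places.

0.41 percentage points

Labor's share = 1 − 0.49 = 0.51.
The 1990s: TFP = 5.2 − 3.92 − 1.836 = -0.556%.
The 2000s: TFP = 2.2 − 2.401 − 0.765 = -0.966%.
Difference = -0.556 − (-0.966) = 0.41 pp.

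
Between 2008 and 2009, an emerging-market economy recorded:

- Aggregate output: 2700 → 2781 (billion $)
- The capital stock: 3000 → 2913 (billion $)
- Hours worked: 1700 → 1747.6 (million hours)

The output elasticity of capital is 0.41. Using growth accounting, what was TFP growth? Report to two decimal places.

Aggregate output growth = (2781 − 2700) / 2700 = 3%.
The capital stock growth = (2913 − 3000) / 3000 = -2.9%.
Hours worked growth = (1747.6 − 1700) / 1700 = 2.8%.
Labor's share = 1 − 0.41 = 0.59.
The capital stock: 0.41 × (-2.9) = -1.189 pp.
Hours worked: 0.59 × 2.8 = 1.652 pp.
TFP growth = 3 − 0.463 = 2.537%.

2.54%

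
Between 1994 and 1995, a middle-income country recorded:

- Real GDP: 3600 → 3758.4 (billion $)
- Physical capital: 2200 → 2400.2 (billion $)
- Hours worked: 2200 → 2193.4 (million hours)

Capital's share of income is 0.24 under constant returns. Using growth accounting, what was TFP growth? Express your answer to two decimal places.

TFP grew 2.44%.

Real GDP growth = (3758.4 − 3600) / 3600 = 4.4%.
Physical capital growth = (2400.2 − 2200) / 2200 = 9.1%.
Hours worked growth = (2193.4 − 2200) / 2200 = -0.3%.
Labor's share = 1 − 0.24 = 0.76.
Physical capital: 0.24 × 9.1 = 2.184 pp.
Hours worked: 0.76 × (-0.3) = -0.228 pp.
TFP growth = 4.4 − 1.956 = 2.444%.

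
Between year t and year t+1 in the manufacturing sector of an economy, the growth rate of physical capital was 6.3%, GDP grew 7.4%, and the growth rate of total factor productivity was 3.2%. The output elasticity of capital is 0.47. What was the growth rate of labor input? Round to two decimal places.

2.34%

Labor's share = 1 − 0.47 = 0.53.
gY = gA + 0.47×6.3 + 0.53×g.
0.53×g = 7.4 − 3.2 − 2.961 = 1.239.
g = 1.239 / 0.53 = 2.3377%.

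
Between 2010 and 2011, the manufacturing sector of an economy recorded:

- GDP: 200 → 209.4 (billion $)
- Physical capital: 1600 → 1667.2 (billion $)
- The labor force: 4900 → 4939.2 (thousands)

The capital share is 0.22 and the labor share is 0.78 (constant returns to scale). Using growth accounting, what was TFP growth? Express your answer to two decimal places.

3.15%

GDP growth = (209.4 − 200) / 200 = 4.7%.
Physical capital growth = (1667.2 − 1600) / 1600 = 4.2%.
The labor force growth = (4939.2 − 4900) / 4900 = 0.8%.
Labor's share = 1 − 0.22 = 0.78.
Physical capital: 0.22 × 4.2 = 0.924 pp.
The labor force: 0.78 × 0.8 = 0.624 pp.
TFP growth = 4.7 − 1.548 = 3.152%.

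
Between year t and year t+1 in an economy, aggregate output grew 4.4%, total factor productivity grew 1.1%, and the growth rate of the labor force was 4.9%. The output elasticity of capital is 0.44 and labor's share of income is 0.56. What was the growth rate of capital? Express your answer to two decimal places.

Capital grew 1.26%.

Labor's share = 1 − 0.44 = 0.56.
gY = gA + 0.56×4.9 + 0.44×g.
0.44×g = 4.4 − 1.1 − 2.744 = 0.556.
g = 0.556 / 0.44 = 1.2636%.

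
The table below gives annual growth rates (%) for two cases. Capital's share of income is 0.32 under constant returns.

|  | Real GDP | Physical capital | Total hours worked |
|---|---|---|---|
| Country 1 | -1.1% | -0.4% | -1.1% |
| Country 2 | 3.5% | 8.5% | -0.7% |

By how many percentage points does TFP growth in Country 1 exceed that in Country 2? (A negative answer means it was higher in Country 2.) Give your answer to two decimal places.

Labor's share = 1 − 0.32 = 0.68.
Country 1: TFP = -1.1 + 0.128 + 0.748 = -0.224%.
Country 2: TFP = 3.5 − 2.72 + 0.476 = 1.256%.
Difference = -0.224 − (1.256) = -1.48 pp.

-1.48 percentage points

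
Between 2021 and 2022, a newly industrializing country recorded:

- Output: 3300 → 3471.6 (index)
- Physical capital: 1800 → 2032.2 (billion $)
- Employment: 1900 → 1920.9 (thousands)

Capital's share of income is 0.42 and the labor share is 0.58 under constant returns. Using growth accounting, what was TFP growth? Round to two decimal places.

Output growth = (3471.6 − 3300) / 3300 = 5.2%.
Physical capital growth = (2032.2 − 1800) / 1800 = 12.9%.
Employment growth = (1920.9 − 1900) / 1900 = 1.1%.
Labor's share = 1 − 0.42 = 0.58.
Physical capital: 0.42 × 12.9 = 5.418 pp.
Employment: 0.58 × 1.1 = 0.638 pp.
TFP growth = 5.2 − 6.056 = -0.856%.

-0.86%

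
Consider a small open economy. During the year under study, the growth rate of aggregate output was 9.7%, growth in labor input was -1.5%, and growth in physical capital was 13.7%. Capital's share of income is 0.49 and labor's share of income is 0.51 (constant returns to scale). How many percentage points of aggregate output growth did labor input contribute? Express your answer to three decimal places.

-0.765 pp

Labor's share = 1 − 0.49 = 0.51.
Contribution = share × growth = 0.51 × (-1.5) = -0.765 pp.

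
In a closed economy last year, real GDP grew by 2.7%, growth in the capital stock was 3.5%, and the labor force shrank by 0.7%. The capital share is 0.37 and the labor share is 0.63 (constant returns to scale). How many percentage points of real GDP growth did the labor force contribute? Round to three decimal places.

Labor's share = 1 − 0.37 = 0.63.
Contribution = share × growth = 0.63 × (-0.7) = -0.441 pp.

-0.441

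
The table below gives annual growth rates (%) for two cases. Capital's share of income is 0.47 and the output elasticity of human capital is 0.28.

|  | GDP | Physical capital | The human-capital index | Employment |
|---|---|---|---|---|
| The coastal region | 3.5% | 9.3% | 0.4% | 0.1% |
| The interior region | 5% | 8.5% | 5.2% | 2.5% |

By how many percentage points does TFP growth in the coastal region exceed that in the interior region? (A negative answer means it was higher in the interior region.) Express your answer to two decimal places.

Labor's share = 1 − 0.47 − 0.28 = 0.25.
The coastal region: TFP = 3.5 − 4.371 − 0.112 − 0.025 = -1.008%.
The interior region: TFP = 5 − 3.995 − 1.456 − 0.625 = -1.076%.
Difference = -1.008 − (-1.076) = 0.068 pp.

0.07 percentage points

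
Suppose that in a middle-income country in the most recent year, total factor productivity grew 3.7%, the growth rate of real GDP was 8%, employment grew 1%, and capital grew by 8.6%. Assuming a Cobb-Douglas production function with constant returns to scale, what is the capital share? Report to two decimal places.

0.43

gY = gA + α·gK + (1−α)·gL, so gY − gA − gL = α(gK − gL).
8 − 3.7 − 1 = α × (8.6 − 1).
3.3 = 7.6 α, so α = 0.4342.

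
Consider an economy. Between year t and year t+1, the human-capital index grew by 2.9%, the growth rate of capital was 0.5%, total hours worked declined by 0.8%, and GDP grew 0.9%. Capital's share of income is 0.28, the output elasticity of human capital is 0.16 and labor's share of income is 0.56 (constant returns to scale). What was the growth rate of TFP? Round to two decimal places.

Labor's share = 1 − 0.28 − 0.16 = 0.56.
Capital: 0.28 × 0.5 = 0.14 pp.
The human-capital index: 0.16 × 2.9 = 0.464 pp.
Total hours worked: 0.56 × (-0.8) = -0.448 pp.
TFP growth = 0.9 − 0.156 = 0.744%.

0.74%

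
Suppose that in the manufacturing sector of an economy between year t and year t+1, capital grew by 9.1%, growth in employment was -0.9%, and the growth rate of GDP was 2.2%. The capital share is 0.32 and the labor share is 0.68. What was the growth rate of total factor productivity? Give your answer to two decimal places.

-0.10%

Labor's share = 1 − 0.32 = 0.68.
Capital: 0.32 × 9.1 = 2.912 pp.
Employment: 0.68 × (-0.9) = -0.612 pp.
TFP growth = 2.2 − 2.3 = -0.1%.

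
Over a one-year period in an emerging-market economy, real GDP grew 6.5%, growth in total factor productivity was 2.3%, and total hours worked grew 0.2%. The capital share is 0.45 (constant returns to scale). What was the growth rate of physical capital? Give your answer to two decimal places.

9.09%

Labor's share = 1 − 0.45 = 0.55.
gY = gA + 0.55×0.2 + 0.45×g.
0.45×g = 6.5 − 2.3 − 0.11 = 4.09.
g = 4.09 / 0.45 = 9.0889%.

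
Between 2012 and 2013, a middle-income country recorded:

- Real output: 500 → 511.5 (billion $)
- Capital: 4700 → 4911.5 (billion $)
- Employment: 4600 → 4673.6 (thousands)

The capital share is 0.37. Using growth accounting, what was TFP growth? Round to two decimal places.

-0.37%

Real output growth = (511.5 − 500) / 500 = 2.3%.
Capital growth = (4911.5 − 4700) / 4700 = 4.5%.
Employment growth = (4673.6 − 4600) / 4600 = 1.6%.
Labor's share = 1 − 0.37 = 0.63.
Capital: 0.37 × 4.5 = 1.665 pp.
Employment: 0.63 × 1.6 = 1.008 pp.
TFP growth = 2.3 − 2.673 = -0.373%.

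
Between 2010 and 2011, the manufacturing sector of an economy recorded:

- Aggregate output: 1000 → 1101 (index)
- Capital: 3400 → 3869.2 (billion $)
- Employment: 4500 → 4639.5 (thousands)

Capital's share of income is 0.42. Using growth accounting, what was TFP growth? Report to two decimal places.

2.51%

Aggregate output growth = (1101 − 1000) / 1000 = 10.1%.
Capital growth = (3869.2 − 3400) / 3400 = 13.8%.
Employment growth = (4639.5 − 4500) / 4500 = 3.1%.
Labor's share = 1 − 0.42 = 0.58.
Capital: 0.42 × 13.8 = 5.796 pp.
Employment: 0.58 × 3.1 = 1.798 pp.
TFP growth = 10.1 − 7.594 = 2.506%.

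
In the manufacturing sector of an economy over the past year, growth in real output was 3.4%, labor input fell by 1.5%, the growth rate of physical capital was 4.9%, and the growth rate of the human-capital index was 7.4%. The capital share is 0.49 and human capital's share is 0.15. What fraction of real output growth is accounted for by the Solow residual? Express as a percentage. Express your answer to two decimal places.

12.62%

Labor's share = 1 − 0.49 − 0.15 = 0.36.
Physical capital: 0.49 × 4.9 = 2.401 pp.
The human-capital index: 0.15 × 7.4 = 1.11 pp.
Labor input: 0.36 × (-1.5) = -0.54 pp.
TFP growth = 3.4 − 2.971 = 0.429%.
TFP share of growth = 0.429 / 3.4 × 100 = 12.6176%.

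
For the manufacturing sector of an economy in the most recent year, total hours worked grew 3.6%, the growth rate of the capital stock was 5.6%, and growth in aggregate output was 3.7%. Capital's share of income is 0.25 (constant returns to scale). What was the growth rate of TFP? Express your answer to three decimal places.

Labor's share = 1 − 0.25 = 0.75.
The capital stock: 0.25 × 5.6 = 1.4 pp.
Total hours worked: 0.75 × 3.6 = 2.7 pp.
TFP growth = 3.7 − 4.1 = -0.4%.

-0.400%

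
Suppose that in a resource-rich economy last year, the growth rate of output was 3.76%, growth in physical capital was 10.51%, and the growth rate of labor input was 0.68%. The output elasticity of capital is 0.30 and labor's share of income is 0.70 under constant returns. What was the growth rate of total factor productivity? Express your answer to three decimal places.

Labor's share = 1 − 0.3 = 0.7.
Physical capital: 0.3 × 10.51 = 3.153 pp.
Labor input: 0.7 × 0.68 = 0.476 pp.
TFP growth = 3.76 − 3.629 = 0.131%.

Total factor productivity growth was 0.131%.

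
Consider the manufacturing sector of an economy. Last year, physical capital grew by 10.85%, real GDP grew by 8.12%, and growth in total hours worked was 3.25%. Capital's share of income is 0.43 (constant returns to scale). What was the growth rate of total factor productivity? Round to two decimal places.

Labor's share = 1 − 0.43 = 0.57.
Physical capital: 0.43 × 10.85 = 4.6655 pp.
Total hours worked: 0.57 × 3.25 = 1.8525 pp.
TFP growth = 8.12 − 6.518 = 1.602%.

Total factor productivity grew 1.60%.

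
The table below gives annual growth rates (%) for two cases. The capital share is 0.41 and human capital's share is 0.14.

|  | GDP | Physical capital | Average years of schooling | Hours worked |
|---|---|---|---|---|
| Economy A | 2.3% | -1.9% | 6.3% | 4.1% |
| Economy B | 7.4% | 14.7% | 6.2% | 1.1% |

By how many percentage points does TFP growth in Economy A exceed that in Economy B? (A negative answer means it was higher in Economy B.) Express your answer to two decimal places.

0.34 percentage points

Labor's share = 1 − 0.41 − 0.14 = 0.45.
Economy A: TFP = 2.3 + 0.779 − 0.882 − 1.845 = 0.352%.
Economy B: TFP = 7.4 − 6.027 − 0.868 − 0.495 = 0.01%.
Difference = 0.352 − (0.01) = 0.342 pp.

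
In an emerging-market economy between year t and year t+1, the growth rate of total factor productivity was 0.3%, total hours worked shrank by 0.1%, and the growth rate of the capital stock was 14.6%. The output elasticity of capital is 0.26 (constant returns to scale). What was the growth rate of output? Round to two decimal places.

4.02%

Labor's share = 1 − 0.26 = 0.74.
The capital stock: 0.26 × 14.6 = 3.796 pp.
Total hours worked: 0.74 × (-0.1) = -0.074 pp.
Output growth = 0.3 + 3.722 = 4.022%.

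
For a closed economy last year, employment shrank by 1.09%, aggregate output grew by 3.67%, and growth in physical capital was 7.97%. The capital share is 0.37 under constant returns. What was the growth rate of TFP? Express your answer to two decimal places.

1.41%

Labor's share = 1 − 0.37 = 0.63.
Physical capital: 0.37 × 7.97 = 2.9489 pp.
Employment: 0.63 × (-1.09) = -0.6867 pp.
TFP growth = 3.67 − 2.2622 = 1.4078%.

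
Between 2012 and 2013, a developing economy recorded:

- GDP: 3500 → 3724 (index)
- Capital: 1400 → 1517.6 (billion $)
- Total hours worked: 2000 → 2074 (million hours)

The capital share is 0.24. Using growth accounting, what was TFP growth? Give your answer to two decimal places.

1.57%

GDP growth = (3724 − 3500) / 3500 = 6.4%.
Capital growth = (1517.6 − 1400) / 1400 = 8.4%.
Total hours worked growth = (2074 − 2000) / 2000 = 3.7%.
Labor's share = 1 − 0.24 = 0.76.
Capital: 0.24 × 8.4 = 2.016 pp.
Total hours worked: 0.76 × 3.7 = 2.812 pp.
TFP growth = 6.4 − 4.828 = 1.572%.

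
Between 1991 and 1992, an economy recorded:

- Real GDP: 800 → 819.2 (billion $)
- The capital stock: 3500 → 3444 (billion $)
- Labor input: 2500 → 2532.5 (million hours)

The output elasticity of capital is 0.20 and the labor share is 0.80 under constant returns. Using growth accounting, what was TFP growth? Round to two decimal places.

Real GDP growth = (819.2 − 800) / 800 = 2.4%.
The capital stock growth = (3444 − 3500) / 3500 = -1.6%.
Labor input growth = (2532.5 − 2500) / 2500 = 1.3%.
Labor's share = 1 − 0.2 = 0.8.
The capital stock: 0.2 × (-1.6) = -0.32 pp.
Labor input: 0.8 × 1.3 = 1.04 pp.
TFP growth = 2.4 − 0.72 = 1.68%.

TFP growth was 1.68%.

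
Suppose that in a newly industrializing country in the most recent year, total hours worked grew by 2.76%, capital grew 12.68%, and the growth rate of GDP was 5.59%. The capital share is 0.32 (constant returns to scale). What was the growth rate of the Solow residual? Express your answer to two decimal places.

-0.34%

Labor's share = 1 − 0.32 = 0.68.
Capital: 0.32 × 12.68 = 4.0576 pp.
Total hours worked: 0.68 × 2.76 = 1.8768 pp.
TFP growth = 5.59 − 5.9344 = -0.3444%.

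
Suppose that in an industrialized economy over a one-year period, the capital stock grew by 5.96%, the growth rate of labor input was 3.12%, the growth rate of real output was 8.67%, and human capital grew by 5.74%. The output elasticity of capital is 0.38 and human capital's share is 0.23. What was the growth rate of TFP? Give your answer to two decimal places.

3.87%

Labor's share = 1 − 0.38 − 0.23 = 0.39.
The capital stock: 0.38 × 5.96 = 2.2648 pp.
Human capital: 0.23 × 5.74 = 1.3202 pp.
Labor input: 0.39 × 3.12 = 1.2168 pp.
TFP growth = 8.67 − 4.8018 = 3.8682%.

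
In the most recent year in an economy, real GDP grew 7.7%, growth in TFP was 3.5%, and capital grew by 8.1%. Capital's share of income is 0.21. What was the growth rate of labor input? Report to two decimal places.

3.16%

Labor's share = 1 − 0.21 = 0.79.
gY = gA + 0.21×8.1 + 0.79×g.
0.79×g = 7.7 − 3.5 − 1.701 = 2.499.
g = 2.499 / 0.79 = 3.1633%.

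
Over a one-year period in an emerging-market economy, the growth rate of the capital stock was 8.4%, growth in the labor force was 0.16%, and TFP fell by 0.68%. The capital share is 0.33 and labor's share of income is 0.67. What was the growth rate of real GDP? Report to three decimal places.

Real GDP grew 2.199%.

Labor's share = 1 − 0.33 = 0.67.
The capital stock: 0.33 × 8.4 = 2.772 pp.
The labor force: 0.67 × 0.16 = 0.1072 pp.
Output growth = -0.68 + 2.8792 = 2.1992%.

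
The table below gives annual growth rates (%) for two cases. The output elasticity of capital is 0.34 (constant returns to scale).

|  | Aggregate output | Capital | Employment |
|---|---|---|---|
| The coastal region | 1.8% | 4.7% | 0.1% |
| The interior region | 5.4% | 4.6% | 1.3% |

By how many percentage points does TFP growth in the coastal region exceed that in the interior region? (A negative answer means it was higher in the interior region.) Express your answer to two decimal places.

-2.84 percentage points

Labor's share = 1 − 0.34 = 0.66.
The coastal region: TFP = 1.8 − 1.598 − 0.066 = 0.136%.
The interior region: TFP = 5.4 − 1.564 − 0.858 = 2.978%.
Difference = 0.136 − (2.978) = -2.842 pp.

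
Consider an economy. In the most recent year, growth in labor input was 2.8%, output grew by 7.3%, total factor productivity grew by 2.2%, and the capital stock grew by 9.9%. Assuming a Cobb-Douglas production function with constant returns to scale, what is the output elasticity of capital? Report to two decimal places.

The output elasticity of capital is 0.32.

gY = gA + α·gK + (1−α)·gL, so gY − gA − gL = α(gK − gL).
7.3 − 2.2 − 2.8 = α × (9.9 − 2.8).
2.3 = 7.1 α, so α = 0.3239.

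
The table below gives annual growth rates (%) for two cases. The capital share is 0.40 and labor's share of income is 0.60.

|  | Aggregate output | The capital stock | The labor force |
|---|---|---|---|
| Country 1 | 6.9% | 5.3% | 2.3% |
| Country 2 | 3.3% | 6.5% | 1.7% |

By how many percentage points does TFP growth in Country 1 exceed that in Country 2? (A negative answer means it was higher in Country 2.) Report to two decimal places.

Labor's share = 1 − 0.4 = 0.6.
Country 1: TFP = 6.9 − 2.12 − 1.38 = 3.4%.
Country 2: TFP = 3.3 − 2.6 − 1.02 = -0.32%.
Difference = 3.4 − (-0.32) = 3.72 pp.

3.72 percentage points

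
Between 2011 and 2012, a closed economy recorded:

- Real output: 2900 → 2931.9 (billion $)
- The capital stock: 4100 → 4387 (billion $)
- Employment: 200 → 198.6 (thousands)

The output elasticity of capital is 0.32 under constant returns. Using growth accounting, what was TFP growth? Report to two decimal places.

Real output growth = (2931.9 − 2900) / 2900 = 1.1%.
The capital stock growth = (4387 − 4100) / 4100 = 7%.
Employment growth = (198.6 − 200) / 200 = -0.7%.
Labor's share = 1 − 0.32 = 0.68.
The capital stock: 0.32 × 7 = 2.24 pp.
Employment: 0.68 × (-0.7) = -0.476 pp.
TFP growth = 1.1 − 1.764 = -0.664%.

-0.66%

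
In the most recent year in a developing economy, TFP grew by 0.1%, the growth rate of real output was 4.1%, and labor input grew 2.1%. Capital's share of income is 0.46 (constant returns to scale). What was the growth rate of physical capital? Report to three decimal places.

6.230%

Labor's share = 1 − 0.46 = 0.54.
gY = gA + 0.54×2.1 + 0.46×g.
0.46×g = 4.1 − 0.1 − 1.134 = 2.866.
g = 2.866 / 0.46 = 6.23043%.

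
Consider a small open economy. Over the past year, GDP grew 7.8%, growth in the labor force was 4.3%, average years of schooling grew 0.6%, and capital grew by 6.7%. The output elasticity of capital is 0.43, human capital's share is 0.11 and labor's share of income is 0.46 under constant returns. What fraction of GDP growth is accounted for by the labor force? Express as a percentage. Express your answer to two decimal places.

25.36%

Labor's share = 1 − 0.43 − 0.11 = 0.46.
The labor force contributed 0.46 × 4.3 = 1.978 pp.
Share of growth = 1.978 / 7.8 × 100 = 25.359%.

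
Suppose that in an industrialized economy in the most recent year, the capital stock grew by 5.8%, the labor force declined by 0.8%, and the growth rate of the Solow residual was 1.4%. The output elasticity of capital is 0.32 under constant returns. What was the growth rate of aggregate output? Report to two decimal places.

Aggregate output growth was 2.71%.

Labor's share = 1 − 0.32 = 0.68.
The capital stock: 0.32 × 5.8 = 1.856 pp.
The labor force: 0.68 × (-0.8) = -0.544 pp.
Output growth = 1.4 + 1.312 = 2.712%.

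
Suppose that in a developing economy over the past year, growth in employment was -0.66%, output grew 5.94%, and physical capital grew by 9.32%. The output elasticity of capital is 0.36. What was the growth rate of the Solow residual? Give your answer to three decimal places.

Labor's share = 1 − 0.36 = 0.64.
Physical capital: 0.36 × 9.32 = 3.3552 pp.
Employment: 0.64 × (-0.66) = -0.4224 pp.
TFP growth = 5.94 − 2.9328 = 3.0072%.

The Solow residual grew 3.007%.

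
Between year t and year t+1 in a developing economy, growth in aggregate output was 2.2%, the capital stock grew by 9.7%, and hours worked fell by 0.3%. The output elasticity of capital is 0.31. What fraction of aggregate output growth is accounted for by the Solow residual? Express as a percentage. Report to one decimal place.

The Solow residual accounted for -27.3% of growth.

Labor's share = 1 − 0.31 = 0.69.
The capital stock: 0.31 × 9.7 = 3.007 pp.
Hours worked: 0.69 × (-0.3) = -0.207 pp.
TFP growth = 2.2 − 2.8 = -0.6%.
TFP share of growth = -0.6 / 2.2 × 100 = -27.273%.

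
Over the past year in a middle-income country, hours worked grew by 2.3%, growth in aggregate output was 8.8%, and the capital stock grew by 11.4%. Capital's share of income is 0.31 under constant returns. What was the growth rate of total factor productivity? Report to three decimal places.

Labor's share = 1 − 0.31 = 0.69.
The capital stock: 0.31 × 11.4 = 3.534 pp.
Hours worked: 0.69 × 2.3 = 1.587 pp.
TFP growth = 8.8 − 5.121 = 3.679%.

3.679%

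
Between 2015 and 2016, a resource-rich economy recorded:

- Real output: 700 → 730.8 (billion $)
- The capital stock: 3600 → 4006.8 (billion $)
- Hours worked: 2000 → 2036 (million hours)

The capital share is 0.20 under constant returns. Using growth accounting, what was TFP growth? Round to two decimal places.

Real output growth = (730.8 − 700) / 700 = 4.4%.
The capital stock growth = (4006.8 − 3600) / 3600 = 11.3%.
Hours worked growth = (2036 − 2000) / 2000 = 1.8%.
Labor's share = 1 − 0.2 = 0.8.
The capital stock: 0.2 × 11.3 = 2.26 pp.
Hours worked: 0.8 × 1.8 = 1.44 pp.
TFP growth = 4.4 − 3.7 = 0.7%.

0.70%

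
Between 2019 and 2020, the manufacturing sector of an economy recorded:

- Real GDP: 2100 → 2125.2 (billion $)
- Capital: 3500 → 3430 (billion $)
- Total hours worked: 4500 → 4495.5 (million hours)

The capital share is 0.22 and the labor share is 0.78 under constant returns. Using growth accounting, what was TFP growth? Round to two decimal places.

1.72%

Real GDP growth = (2125.2 − 2100) / 2100 = 1.2%.
Capital growth = (3430 − 3500) / 3500 = -2%.
Total hours worked growth = (4495.5 − 4500) / 4500 = -0.1%.
Labor's share = 1 − 0.22 = 0.78.
Capital: 0.22 × (-2) = -0.44 pp.
Total hours worked: 0.78 × (-0.1) = -0.078 pp.
TFP growth = 1.2 + 0.518 = 1.718%.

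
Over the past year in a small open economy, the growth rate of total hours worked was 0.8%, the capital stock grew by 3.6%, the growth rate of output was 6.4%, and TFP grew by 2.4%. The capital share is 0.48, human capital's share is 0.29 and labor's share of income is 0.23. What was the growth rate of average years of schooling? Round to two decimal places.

Average years of schooling growth was 7.20%.

Labor's share = 1 − 0.48 − 0.29 = 0.23.
gY = gA + 0.48×3.6 + 0.23×0.8 + 0.29×g.
0.29×g = 6.4 − 2.4 − 1.912 = 2.088.
g = 2.088 / 0.29 = 7.2%.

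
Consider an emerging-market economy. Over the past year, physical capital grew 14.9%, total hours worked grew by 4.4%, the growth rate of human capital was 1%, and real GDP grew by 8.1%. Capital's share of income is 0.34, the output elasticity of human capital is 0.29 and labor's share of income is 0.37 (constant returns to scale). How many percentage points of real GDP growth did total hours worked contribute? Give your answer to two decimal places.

Labor's share = 1 − 0.34 − 0.29 = 0.37.
Contribution = share × growth = 0.37 × 4.4 = 1.628 pp.

1.63 pp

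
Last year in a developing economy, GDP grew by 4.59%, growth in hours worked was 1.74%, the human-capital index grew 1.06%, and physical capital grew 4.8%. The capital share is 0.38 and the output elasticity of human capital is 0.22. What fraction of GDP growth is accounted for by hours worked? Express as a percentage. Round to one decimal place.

15.2%

Labor's share = 1 − 0.38 − 0.22 = 0.4.
Hours worked contributed 0.4 × 1.74 = 0.696 pp.
Share of growth = 0.696 / 4.59 × 100 = 15.163%.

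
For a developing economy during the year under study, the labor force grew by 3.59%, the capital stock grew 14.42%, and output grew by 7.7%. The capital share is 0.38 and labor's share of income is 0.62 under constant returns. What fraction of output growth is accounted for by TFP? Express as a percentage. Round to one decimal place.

Labor's share = 1 − 0.38 = 0.62.
The capital stock: 0.38 × 14.42 = 5.4796 pp.
The labor force: 0.62 × 3.59 = 2.2258 pp.
TFP growth = 7.7 − 7.7054 = -0.0054%.
TFP share of growth = -0.0054 / 7.7 × 100 = -0.07%.

-0.1%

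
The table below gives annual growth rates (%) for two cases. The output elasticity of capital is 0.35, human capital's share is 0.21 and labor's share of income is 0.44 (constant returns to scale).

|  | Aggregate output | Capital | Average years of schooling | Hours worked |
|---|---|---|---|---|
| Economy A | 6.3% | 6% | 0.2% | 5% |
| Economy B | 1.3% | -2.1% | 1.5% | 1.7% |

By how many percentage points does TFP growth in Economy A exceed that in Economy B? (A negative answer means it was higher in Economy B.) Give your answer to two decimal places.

0.99 percentage points

Labor's share = 1 − 0.35 − 0.21 = 0.44.
Economy A: TFP = 6.3 − 2.1 − 0.042 − 2.2 = 1.958%.
Economy B: TFP = 1.3 + 0.735 − 0.315 − 0.748 = 0.972%.
Difference = 1.958 − (0.972) = 0.986 pp.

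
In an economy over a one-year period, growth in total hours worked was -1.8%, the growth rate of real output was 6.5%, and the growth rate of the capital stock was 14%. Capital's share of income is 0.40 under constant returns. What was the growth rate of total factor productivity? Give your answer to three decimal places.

Labor's share = 1 − 0.4 = 0.6.
The capital stock: 0.4 × 14 = 5.6 pp.
Total hours worked: 0.6 × (-1.8) = -1.08 pp.
TFP growth = 6.5 − 4.52 = 1.98%.

1.980%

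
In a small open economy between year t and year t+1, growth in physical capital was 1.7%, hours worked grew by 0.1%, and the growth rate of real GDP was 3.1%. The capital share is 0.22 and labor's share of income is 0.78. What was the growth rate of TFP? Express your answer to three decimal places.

Labor's share = 1 − 0.22 = 0.78.
Physical capital: 0.22 × 1.7 = 0.374 pp.
Hours worked: 0.78 × 0.1 = 0.078 pp.
TFP growth = 3.1 − 0.452 = 2.648%.

2.648%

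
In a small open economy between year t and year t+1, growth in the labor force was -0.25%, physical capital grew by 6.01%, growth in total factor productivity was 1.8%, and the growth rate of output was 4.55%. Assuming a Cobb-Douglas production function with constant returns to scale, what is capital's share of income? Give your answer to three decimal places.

gY = gA + α·gK + (1−α)·gL, so gY − gA − gL = α(gK − gL).
4.55 − 1.8 + 0.25 = α × (6.01 − (-0.25)).
3 = 6.26 α, so α = 0.47923.

α = 0.479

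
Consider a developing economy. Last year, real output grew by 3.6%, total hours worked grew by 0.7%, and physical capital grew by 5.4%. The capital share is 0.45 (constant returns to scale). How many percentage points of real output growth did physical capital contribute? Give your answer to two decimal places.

2.43 percentage points

Contribution = share × growth = 0.45 × 5.4 = 2.43 pp.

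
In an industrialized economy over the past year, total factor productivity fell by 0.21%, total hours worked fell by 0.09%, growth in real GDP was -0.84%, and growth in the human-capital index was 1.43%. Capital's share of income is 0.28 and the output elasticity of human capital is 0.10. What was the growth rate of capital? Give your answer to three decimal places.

-2.561%

Labor's share = 1 − 0.28 − 0.1 = 0.62.
gY = gA + 0.1×1.43 + 0.62×(-0.09) + 0.28×g.
0.28×g = -0.84 + 0.21 − 0.0872 = -0.7172.
g = -0.7172 / 0.28 = -2.56143%.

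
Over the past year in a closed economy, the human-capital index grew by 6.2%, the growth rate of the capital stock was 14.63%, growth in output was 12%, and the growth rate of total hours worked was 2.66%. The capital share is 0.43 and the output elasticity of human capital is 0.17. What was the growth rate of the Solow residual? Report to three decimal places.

The Solow residual grew 3.591%.

Labor's share = 1 − 0.43 − 0.17 = 0.4.
The capital stock: 0.43 × 14.63 = 6.2909 pp.
The human-capital index: 0.17 × 6.2 = 1.054 pp.
Total hours worked: 0.4 × 2.66 = 1.064 pp.
TFP growth = 12 − 8.4089 = 3.5911%.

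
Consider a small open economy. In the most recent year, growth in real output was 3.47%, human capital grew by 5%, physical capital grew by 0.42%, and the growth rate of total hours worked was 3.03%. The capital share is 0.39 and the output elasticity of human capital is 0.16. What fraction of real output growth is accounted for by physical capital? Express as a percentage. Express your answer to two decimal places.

Physical capital accounted for 4.72% of growth.

Physical capital contributed 0.39 × 0.42 = 0.1638 pp.
Share of growth = 0.1638 / 3.47 × 100 = 4.7205%.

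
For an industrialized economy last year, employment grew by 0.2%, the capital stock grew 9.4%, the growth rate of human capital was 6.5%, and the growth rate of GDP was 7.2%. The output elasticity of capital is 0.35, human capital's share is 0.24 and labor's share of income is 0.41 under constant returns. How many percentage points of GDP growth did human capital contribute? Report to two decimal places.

1.56 percentage points

Contribution = share × growth = 0.24 × 6.5 = 1.56 pp.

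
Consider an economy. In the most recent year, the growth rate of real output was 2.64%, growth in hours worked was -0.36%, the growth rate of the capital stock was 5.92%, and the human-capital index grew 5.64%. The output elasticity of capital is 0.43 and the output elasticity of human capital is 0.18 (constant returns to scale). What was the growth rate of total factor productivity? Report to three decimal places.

-0.780%

Labor's share = 1 − 0.43 − 0.18 = 0.39.
The capital stock: 0.43 × 5.92 = 2.5456 pp.
The human-capital index: 0.18 × 5.64 = 1.0152 pp.
Hours worked: 0.39 × (-0.36) = -0.1404 pp.
TFP growth = 2.64 − 3.4204 = -0.7804%.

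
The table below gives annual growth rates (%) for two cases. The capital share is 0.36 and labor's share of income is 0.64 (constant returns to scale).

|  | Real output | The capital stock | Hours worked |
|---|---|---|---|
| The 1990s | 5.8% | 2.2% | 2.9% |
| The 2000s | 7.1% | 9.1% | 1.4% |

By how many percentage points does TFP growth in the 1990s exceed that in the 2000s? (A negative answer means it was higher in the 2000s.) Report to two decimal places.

0.22 percentage points

Labor's share = 1 − 0.36 = 0.64.
The 1990s: TFP = 5.8 − 0.792 − 1.856 = 3.152%.
The 2000s: TFP = 7.1 − 3.276 − 0.896 = 2.928%.
Difference = 3.152 − (2.928) = 0.224 pp.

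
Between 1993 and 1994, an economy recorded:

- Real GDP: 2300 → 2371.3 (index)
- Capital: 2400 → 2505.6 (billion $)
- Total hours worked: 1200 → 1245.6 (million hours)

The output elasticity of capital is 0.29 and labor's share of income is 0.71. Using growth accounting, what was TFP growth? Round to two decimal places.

-0.87%

Real GDP growth = (2371.3 − 2300) / 2300 = 3.1%.
Capital growth = (2505.6 − 2400) / 2400 = 4.4%.
Total hours worked growth = (1245.6 − 1200) / 1200 = 3.8%.
Labor's share = 1 − 0.29 = 0.71.
Capital: 0.29 × 4.4 = 1.276 pp.
Total hours worked: 0.71 × 3.8 = 2.698 pp.
TFP growth = 3.1 − 3.974 = -0.874%.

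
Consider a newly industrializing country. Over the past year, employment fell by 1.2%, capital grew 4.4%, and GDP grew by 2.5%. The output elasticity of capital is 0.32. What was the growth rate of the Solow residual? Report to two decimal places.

Labor's share = 1 − 0.32 = 0.68.
Capital: 0.32 × 4.4 = 1.408 pp.
Employment: 0.68 × (-1.2) = -0.816 pp.
TFP growth = 2.5 − 0.592 = 1.908%.

The Solow residual growth was 1.91%.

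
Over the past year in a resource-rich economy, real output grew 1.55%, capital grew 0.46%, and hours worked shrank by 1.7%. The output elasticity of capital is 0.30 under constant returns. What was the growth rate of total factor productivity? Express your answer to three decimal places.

Labor's share = 1 − 0.3 = 0.7.
Capital: 0.3 × 0.46 = 0.138 pp.
Hours worked: 0.7 × (-1.7) = -1.19 pp.
TFP growth = 1.55 + 1.052 = 2.602%.

2.602%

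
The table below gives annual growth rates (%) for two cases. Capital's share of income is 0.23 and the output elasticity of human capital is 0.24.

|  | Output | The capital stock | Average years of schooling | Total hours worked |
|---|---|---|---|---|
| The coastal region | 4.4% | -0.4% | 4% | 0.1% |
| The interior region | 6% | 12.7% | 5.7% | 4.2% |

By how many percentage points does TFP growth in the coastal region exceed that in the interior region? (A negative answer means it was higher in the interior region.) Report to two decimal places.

3.99 percentage points

Labor's share = 1 − 0.23 − 0.24 = 0.53.
The coastal region: TFP = 4.4 + 0.092 − 0.96 − 0.053 = 3.479%.
The interior region: TFP = 6 − 2.921 − 1.368 − 2.226 = -0.515%.
Difference = 3.479 − (-0.515) = 3.994 pp.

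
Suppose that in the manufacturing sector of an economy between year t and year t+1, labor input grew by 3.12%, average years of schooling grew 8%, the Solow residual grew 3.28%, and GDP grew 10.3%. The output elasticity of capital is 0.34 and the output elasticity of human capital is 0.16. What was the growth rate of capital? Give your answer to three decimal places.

12.294%

Labor's share = 1 − 0.34 − 0.16 = 0.5.
gY = gA + 0.16×8 + 0.5×3.12 + 0.34×g.
0.34×g = 10.3 − 3.28 − 2.84 = 4.18.
g = 4.18 / 0.34 = 12.29412%.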